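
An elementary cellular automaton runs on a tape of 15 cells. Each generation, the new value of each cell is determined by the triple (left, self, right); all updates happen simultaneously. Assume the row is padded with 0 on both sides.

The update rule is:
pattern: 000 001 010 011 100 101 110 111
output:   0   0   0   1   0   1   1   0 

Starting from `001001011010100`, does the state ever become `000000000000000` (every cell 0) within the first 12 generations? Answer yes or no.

000000111101000
000000100110000
000000000110000
000000000110000  (fixed point — unchanged through generation 12)
generation 12 is 000000000110000, still not uniform 0

no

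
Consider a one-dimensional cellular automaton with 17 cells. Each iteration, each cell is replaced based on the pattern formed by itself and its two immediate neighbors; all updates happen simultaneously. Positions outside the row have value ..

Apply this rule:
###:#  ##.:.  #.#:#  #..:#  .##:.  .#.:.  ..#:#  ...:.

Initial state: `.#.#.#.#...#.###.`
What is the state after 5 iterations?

#.#.#.#.#.#.#.#.#
.#.#.#.#.#.#.#.#.
#.#.#.#.#.#.#.#.#  (repeats iteration 1; period 2)
iteration 5: #.#.#.#.#.#.#.#.#

#.#.#.#.#.#.#.#.#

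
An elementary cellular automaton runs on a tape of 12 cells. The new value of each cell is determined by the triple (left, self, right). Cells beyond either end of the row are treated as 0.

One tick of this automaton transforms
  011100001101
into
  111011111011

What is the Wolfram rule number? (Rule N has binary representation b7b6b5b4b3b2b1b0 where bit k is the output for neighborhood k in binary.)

191

position 2: 111 → 1  (bit 7 = 1)
position 3: 110 → 0  (bit 6 = 0)
position 10: 101 → 1  (bit 5 = 1)
position 4: 100 → 1  (bit 4 = 1)
position 1: 011 → 1  (bit 3 = 1)
position 11: 010 → 1  (bit 2 = 1)
position 0: 001 → 1  (bit 1 = 1)
position 5: 000 → 1  (bit 0 = 1)
bits b7..b0 = 10111111 = 191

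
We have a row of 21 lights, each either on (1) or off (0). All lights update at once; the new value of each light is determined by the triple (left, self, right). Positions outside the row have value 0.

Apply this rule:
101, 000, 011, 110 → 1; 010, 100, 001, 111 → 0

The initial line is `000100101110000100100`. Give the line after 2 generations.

generation 1: 110000011010110000001
generation 2: 110111011101110111100

110111011101110111100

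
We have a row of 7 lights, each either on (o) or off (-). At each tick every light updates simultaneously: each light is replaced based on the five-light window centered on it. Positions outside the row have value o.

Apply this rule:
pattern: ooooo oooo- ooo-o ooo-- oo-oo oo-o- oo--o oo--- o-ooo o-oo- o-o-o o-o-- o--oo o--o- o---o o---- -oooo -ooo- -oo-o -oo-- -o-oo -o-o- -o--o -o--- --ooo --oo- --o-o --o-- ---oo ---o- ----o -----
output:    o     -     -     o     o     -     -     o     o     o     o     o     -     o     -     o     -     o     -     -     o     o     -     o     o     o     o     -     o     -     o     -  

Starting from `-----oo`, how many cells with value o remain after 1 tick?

oo-ooo-
count of o: 5

5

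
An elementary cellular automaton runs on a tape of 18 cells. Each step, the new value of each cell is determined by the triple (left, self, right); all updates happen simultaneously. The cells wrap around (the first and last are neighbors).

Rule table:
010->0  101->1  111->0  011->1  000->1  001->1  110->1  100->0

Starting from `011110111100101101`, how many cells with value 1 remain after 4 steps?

11

step 1: 110011100101011110
step 2: 110110101010110011
step 3: 011111010101110110
step 4: 110001101011011110
count of 1: 11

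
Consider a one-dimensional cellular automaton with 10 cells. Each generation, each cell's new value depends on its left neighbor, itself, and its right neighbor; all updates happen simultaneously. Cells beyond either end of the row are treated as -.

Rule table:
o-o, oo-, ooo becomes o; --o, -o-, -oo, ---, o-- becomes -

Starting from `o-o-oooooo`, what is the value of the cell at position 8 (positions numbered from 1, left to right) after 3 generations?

-o-o-ooooo
--o-o-oooo
---o-o-ooo
position 8 holds o

o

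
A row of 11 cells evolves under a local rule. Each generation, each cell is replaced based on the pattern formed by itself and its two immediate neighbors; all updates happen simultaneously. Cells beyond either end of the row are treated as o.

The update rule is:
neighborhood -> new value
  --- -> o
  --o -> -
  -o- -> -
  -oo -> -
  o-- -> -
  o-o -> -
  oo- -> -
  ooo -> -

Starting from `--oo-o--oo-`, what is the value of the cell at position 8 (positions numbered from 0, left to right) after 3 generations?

-

-----------
-ooooooooo-
-----------
position 8 holds -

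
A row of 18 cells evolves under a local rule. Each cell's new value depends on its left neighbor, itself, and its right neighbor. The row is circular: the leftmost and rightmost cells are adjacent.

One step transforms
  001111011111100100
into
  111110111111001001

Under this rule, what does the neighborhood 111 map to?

At position 3 the neighborhood is 111; the next row has 1 there.

1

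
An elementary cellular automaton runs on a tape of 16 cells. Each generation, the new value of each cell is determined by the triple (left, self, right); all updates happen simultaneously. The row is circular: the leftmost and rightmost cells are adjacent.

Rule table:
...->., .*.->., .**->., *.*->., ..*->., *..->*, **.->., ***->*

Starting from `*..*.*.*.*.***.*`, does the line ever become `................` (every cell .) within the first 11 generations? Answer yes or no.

generation 1: .*..........*...
generation 2: ..*..........*..
generation 3: ...*..........*.
generation 4: ....*..........*
generation 5: *....*..........
generation 6: .*....*.........
generation 7: ..*....*........
generation 8: ...*....*.......
generation 9: ....*....*......
generation 10: .....*....*.....
generation 11: ......*....*....
generation 11 is ......*....*...., still not uniform .

no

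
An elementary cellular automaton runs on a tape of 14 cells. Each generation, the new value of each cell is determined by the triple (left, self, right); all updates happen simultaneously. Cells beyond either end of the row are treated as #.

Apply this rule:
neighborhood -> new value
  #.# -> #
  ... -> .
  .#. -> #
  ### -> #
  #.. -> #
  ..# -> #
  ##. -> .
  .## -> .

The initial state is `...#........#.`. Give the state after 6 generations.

####.####.####

generation 1: #.###......###
generation 2: .#.#.#....#.##
generation 3: #######..###.#
generation 4: ######.##.#.#.
generation 5: #####.#..#####
generation 6: ####.####.####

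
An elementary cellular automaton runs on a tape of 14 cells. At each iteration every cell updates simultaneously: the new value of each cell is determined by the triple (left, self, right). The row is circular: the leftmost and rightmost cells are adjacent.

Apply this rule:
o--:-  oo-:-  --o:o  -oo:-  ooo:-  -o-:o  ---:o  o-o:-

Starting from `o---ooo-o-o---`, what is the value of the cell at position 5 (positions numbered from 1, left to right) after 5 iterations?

o-oo----o-o-oo
-----oooo-o---
ooooo-----o-oo
------ooooo---
oooooo------oo
position 5 holds o

o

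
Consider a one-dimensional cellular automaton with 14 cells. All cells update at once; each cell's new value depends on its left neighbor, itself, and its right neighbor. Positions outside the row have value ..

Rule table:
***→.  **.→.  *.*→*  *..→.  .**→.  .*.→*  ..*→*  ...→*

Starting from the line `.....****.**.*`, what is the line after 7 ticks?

********....**

tick 1: *****....*..**
tick 2: ......****.*..
tick 3: ******....**.*
tick 4: .......***..**
tick 5: *******....*..
tick 6: ........****.*
tick 7: ********....**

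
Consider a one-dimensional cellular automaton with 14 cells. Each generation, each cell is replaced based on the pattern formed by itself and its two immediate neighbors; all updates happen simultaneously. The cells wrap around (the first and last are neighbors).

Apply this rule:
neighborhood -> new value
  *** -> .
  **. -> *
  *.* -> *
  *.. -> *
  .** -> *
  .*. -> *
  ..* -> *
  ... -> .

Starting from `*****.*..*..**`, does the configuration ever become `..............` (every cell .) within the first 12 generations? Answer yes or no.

generation 1: ....*********.
generation 2: ...**.......**
generation 3: *.****.....***
generation 4: ***..**...**..
generation 5: *.******.*****
generation 6: ***....***....
generation 7: *.**..**.**..*
generation 8: **************
generation 9: ..............
all cells are . at generation 9

yes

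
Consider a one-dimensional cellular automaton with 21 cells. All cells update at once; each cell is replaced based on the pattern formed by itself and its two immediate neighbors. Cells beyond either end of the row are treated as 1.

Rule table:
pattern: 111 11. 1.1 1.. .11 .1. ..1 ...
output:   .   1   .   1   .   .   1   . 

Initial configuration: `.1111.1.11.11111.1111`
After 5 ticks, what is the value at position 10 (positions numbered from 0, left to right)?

tick 1: ....1....1.....1.....
tick 2: 1..1.1..1.1...1.1...1
tick 3: 111...11...1.1...1.1.
tick 4: ..11.1.11.1...1.1....
tick 5: 11.1....1..1.1...1..1
position 10 holds .

.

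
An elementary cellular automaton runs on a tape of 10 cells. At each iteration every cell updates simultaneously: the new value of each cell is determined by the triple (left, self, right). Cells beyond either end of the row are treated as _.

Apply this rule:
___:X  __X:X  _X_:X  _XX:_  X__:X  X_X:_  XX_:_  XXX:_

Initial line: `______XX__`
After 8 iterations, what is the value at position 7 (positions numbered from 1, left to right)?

X

iteration 1: XXXXXX__XX
iteration 2: ______XX__  (repeats iteration 0; period 2)
iteration 8: ______XX__
position 7 holds X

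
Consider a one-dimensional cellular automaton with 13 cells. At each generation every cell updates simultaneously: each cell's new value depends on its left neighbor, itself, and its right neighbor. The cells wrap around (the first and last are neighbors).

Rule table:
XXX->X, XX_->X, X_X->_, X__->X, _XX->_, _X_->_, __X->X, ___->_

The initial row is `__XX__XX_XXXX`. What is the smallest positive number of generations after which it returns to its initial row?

XX_XXX_X__XXX
XX__XX__XX_XX
XXXX_XXX_X__X
XXXX__XX__XX_
_XXXXX_XXX_X_
X_XXXX__XX__X
X__XXXXX_XXX_
_XX_XXXX__XX_
X_X__XXXXX_XX
X__XX_XXXX__X
XXX_X__XXXXX_
_XX__XX_XXXX_
X_XXX_X__XXXX
X__XX__XX_XXX
XXX_XXX_X__XX
XXX__XX__XX_X
XXXXX_XXX_X__
_XXXX__XX__XX
__XXXXX_XXX_X
XX_XXXX__XX__
_X__XXXXX_XXX
__XX_XXXX__XX
XX_X__XXXXX_X
XX__XX_XXXX__
_XXX_X__XXXXX
__XX__XX_XXXX

26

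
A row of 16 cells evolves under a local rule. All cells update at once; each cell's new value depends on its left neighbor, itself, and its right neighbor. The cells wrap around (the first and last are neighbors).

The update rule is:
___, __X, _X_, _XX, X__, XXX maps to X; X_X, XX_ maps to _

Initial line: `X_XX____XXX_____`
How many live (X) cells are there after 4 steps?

X_X_XXXXXX_XXXXX
__X_XXXXX__XXXXX
XXX_XXXX_XXXXXX_
XX__XXX__XXXXX__
count of X: 10

10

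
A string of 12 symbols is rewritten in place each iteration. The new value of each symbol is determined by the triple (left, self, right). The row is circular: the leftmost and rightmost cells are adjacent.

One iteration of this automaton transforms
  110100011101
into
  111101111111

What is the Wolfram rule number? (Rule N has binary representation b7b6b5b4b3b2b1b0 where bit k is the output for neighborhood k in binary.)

position 0: 111 → 1  (bit 7 = 1)
position 1: 110 → 1  (bit 6 = 1)
position 2: 101 → 1  (bit 5 = 1)
position 4: 100 → 0  (bit 4 = 0)
position 7: 011 → 1  (bit 3 = 1)
position 3: 010 → 1  (bit 2 = 1)
position 6: 001 → 1  (bit 1 = 1)
position 5: 000 → 1  (bit 0 = 1)
bits b7..b0 = 11101111 = 239

239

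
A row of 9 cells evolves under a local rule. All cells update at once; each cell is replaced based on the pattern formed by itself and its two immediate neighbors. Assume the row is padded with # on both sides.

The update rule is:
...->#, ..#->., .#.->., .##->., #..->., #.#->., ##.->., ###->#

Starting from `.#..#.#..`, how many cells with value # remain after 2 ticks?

tick 1: .........
tick 2: .#######.
count of #: 7

7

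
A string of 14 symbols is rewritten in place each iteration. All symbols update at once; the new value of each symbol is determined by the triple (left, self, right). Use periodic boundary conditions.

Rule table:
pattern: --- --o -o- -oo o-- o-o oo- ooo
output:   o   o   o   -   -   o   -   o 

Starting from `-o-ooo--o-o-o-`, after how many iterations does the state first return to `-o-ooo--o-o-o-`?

ooo-o--oooooo-
-o-oo-o-oooo-o
ooo--ooo-oo-oo
oo--o-o-o--o-o
o--oooooo-ooo-
o-o-oooo-o-o-o
-ooo-oo-ooooo-
o-o-o--o-ooo--
ooooo-ooo-o--o
oooo-o-o-oo-o-
-oo-ooooo--ooo
o--o-ooo--o-o-
o-ooo-o--ooooo
-o-o-oo-o-oooo
ooooo--ooo-oo-
-ooo--o-o-o--o
o-o--oooooo-oo
-oo-o-oooo-o-o
o--ooo-oo-oooo
--o-o-o--o-ooo
-oooooo-ooo-o-
o-oooo-o-o-oo-
oo-oo-ooooo--o
o-o--o-ooo--o-
ooo-ooo-o--ooo
oo-o-o-oo-o-oo
o-ooooo--ooo-o
-o-ooo--o-o-o-

28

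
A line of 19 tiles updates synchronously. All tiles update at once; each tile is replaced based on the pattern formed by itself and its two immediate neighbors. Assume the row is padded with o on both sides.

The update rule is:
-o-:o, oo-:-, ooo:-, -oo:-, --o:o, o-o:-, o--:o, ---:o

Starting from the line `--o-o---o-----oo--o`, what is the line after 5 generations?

oooooooooooooo--ooo

generation 1: ooo-oooooooooo--oo-
generation 2: --------------oo---
generation 3: oooooooooooooo--ooo
generation 4: --------------oo---  (repeats generation 2; period 2)
generation 5: oooooooooooooo--ooo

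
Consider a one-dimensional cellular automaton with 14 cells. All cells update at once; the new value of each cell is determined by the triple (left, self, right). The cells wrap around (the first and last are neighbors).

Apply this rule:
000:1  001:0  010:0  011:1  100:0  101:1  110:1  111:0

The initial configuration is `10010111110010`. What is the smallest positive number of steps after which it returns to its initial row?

14

00001100010001
01101101000100
01111110010001
11000010000100
11011000110000
11111010110110
10001101111111
10101111000000
01011001011110
00111000110010
10101010110000
01010101110110
00101011011110
10010111110010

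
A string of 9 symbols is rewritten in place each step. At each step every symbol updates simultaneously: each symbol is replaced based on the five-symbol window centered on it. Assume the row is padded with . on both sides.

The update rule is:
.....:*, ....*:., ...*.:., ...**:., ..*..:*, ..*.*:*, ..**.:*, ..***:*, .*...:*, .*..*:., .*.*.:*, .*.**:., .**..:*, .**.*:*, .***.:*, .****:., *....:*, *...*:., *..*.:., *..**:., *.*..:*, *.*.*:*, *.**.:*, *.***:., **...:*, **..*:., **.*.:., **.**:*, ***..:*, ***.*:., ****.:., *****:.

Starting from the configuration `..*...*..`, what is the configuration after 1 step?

..**..***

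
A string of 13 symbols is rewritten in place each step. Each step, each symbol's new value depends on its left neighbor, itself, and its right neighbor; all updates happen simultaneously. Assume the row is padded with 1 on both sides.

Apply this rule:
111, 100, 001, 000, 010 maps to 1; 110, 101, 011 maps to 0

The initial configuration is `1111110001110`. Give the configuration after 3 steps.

1110111111011

1111101110100
1111000100111
1110111111011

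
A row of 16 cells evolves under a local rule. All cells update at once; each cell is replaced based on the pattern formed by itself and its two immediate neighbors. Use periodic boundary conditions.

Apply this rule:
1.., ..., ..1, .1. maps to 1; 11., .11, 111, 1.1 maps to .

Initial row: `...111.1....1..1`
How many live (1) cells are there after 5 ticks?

111....111111111
...1111.........
111....111111111  (repeats tick 1; period 2)
tick 5: 111....111111111
count of 1: 12

12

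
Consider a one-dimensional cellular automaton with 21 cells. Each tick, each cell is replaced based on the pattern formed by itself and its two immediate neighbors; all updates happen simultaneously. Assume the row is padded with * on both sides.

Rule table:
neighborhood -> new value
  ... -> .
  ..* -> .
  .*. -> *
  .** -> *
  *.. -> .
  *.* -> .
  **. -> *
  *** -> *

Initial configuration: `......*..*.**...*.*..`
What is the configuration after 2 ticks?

......*..*.**...*.*..

tick 1: ......*..*.**...*.*..  (fixed point — unchanged through tick 2)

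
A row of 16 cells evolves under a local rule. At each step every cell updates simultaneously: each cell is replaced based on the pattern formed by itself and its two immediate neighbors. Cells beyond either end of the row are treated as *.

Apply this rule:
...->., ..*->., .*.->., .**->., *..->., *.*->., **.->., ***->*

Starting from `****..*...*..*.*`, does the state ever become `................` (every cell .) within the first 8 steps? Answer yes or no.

step 1: ***.............
step 2: **..............
step 3: *...............
step 4: ................
all cells are . at step 4

yes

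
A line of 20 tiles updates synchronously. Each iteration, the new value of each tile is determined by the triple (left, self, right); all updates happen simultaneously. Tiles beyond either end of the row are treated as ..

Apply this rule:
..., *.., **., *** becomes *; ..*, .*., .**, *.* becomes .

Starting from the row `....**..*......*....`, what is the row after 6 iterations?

..*..***..**..******

***..**..*****..****
.***..**..*****..***
..***..**..*****..**
*..***..**..*****..*
.*..***..**..*****..
..*..***..**..******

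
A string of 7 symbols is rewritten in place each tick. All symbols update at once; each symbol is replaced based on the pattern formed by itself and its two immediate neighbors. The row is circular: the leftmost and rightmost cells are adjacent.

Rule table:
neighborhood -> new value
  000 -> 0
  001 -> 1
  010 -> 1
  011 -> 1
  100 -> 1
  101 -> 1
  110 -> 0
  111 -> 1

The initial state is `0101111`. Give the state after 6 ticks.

1011111

1111110
1111101
1111011
1110111
1101111
1011111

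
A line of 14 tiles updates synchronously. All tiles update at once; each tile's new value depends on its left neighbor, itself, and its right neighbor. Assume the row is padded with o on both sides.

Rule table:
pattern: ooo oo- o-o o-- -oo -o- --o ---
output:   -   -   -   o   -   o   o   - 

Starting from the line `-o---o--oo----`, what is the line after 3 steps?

o------o------

-oo-oooo--o--o
--------ooooo-
o------o------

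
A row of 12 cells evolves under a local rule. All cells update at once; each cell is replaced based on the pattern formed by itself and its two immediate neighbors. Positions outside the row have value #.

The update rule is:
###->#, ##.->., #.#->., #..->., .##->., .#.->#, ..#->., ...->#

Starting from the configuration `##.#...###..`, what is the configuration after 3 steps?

.#.#.#..#.#.

#..#.#..#...
...#.#..#.#.
.#.#.#..#.#.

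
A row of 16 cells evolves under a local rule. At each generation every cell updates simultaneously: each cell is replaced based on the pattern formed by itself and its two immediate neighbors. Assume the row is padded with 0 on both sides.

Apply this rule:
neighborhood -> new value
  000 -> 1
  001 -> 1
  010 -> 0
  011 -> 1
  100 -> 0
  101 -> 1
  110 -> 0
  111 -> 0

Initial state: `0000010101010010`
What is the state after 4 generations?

1111101010100100
1000010101001001
0011101010010010
1110010100100100

1110010100100100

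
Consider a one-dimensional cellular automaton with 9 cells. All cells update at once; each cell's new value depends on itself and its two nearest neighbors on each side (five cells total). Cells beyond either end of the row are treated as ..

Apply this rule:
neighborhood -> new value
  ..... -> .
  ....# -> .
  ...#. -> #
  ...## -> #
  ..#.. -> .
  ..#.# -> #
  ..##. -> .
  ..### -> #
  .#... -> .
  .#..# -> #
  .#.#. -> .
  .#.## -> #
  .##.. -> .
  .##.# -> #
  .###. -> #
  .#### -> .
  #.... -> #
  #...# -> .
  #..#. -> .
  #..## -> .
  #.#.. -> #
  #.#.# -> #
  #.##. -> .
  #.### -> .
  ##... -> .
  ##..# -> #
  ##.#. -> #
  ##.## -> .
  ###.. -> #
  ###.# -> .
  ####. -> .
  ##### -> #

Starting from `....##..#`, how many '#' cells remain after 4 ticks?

tick 1: ...#..#..
tick 2: ..#.#...#
tick 3: .##.#..#.
tick 4: #.####...
count of #: 5

5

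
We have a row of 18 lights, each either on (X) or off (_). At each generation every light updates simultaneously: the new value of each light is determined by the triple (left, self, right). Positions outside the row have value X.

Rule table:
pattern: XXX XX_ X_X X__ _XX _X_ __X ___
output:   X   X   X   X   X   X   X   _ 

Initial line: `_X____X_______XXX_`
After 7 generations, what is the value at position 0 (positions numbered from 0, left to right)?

generation 1: XXX__XXX_____XXXXX
generation 2: XXXXXXXXX___XXXXXX
generation 3: XXXXXXXXXX_XXXXXXX
generation 4: XXXXXXXXXXXXXXXXXX
generation 5: XXXXXXXXXXXXXXXXXX  (fixed point — unchanged through generation 7)
position 0 holds X

X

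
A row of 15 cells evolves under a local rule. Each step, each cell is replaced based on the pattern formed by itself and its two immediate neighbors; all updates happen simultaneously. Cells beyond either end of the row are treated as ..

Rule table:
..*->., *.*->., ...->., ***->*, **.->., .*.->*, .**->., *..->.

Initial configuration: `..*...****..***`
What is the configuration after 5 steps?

..*..........*.

..*....**....*.
..*..........*.
..*..........*.  (fixed point — unchanged through step 5)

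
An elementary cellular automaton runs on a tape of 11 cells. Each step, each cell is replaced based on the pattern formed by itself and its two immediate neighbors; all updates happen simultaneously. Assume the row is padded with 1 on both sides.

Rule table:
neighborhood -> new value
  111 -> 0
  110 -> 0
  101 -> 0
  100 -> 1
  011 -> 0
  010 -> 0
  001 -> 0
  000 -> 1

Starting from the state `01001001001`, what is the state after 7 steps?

00100100000

00100100100
10010010010
01001001000
00100100110
10010010000
01001001110
00100100000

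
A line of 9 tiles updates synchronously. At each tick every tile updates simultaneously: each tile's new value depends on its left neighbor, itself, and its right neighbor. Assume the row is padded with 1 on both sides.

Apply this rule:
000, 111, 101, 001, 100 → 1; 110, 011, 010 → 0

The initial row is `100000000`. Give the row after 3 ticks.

010111111

011111111
101111111
010111111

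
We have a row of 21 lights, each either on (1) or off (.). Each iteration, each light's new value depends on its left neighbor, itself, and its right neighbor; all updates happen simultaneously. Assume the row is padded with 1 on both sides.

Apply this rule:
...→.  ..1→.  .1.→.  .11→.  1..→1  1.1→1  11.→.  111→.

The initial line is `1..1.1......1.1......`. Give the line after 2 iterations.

1.1..1.1......1.1....

iteration 1: .1..1.1......1.1.....
iteration 2: 1.1..1.1......1.1....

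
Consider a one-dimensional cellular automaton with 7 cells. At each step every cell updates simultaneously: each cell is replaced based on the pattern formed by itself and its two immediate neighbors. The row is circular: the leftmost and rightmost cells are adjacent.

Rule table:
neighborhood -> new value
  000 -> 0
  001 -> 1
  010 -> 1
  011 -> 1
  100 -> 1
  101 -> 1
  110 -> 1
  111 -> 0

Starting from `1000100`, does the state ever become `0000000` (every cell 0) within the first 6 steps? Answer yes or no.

yes

1101111
0111000
1101100
1111111
0000000
all cells are 0 at step 5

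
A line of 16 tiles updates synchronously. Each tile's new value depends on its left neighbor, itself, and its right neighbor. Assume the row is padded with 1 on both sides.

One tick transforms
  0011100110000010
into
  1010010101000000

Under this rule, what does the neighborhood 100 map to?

1

At position 0 the neighborhood is 100; the next row has 1 there.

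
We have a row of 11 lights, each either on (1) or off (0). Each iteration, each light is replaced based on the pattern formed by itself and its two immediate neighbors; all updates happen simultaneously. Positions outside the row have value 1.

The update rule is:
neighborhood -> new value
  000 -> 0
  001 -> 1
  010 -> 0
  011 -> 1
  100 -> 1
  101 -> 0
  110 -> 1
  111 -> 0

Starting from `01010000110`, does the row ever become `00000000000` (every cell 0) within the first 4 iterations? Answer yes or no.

no

00001001110
10010111010
11100101000
00111000101
iteration 4 is 00111000101, still not uniform 0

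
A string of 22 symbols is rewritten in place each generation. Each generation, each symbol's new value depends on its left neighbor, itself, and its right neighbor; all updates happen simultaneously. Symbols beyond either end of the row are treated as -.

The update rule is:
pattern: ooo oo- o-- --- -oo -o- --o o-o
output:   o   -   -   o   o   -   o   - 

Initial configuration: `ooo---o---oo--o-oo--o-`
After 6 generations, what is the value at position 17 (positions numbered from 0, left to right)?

o

oo--oo--ooo--o--o--o--
o--oo--ooo--o--o--o--o
--oo--ooo--o--o--o--o-
ooo--ooo--o--o--o--o--
oo--ooo--o--o--o--o--o
o--ooo--o--o--o--o--o-
position 17 holds o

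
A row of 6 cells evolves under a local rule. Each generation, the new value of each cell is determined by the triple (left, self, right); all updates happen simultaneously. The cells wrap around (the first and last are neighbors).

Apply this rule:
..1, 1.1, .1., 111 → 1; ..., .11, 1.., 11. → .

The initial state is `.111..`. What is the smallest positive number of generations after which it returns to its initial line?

12

generation 1: 1.1...
generation 2: 111..1
generation 3: 11..1.
generation 4: ...111
generation 5: ..1.1.
generation 6: .1111.
generation 7: 1.11..
generation 8: 11...1
generation 9: 1...1.
generation 10: 1..111
generation 11: ..1.11
generation 12: .111..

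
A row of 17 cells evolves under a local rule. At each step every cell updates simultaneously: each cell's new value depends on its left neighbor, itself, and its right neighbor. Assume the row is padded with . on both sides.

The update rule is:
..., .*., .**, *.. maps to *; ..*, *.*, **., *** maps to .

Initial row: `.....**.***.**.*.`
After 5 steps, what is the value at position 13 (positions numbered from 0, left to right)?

.

****.*..*...*..**
*....**.***.**.*.
****.*..*...*..**  (repeats step 1; period 2)
step 5: ****.*..*...*..**
position 13 holds .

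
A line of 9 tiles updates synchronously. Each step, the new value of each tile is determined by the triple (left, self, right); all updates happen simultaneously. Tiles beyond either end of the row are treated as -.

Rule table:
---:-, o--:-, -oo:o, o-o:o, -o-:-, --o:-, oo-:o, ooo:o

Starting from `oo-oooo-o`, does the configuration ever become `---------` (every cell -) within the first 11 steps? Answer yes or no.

oooooooo-
oooooooo-  (fixed point — unchanged through step 11)
step 11 is oooooooo-, still not uniform -

no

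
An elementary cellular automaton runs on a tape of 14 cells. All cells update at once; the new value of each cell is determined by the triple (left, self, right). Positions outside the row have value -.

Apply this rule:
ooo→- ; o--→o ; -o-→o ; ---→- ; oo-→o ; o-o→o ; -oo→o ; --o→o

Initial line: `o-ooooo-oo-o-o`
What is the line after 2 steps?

step 1: ooo---oooooooo
step 2: o-oo-oo------o

o-oo-oo------o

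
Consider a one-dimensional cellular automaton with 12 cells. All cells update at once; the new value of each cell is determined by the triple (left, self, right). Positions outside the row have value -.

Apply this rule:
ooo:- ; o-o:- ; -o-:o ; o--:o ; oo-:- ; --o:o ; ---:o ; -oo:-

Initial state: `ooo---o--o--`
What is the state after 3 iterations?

iteration 1: ---ooooooooo
iteration 2: ooo---------
iteration 3: ---ooooooooo

---ooooooooo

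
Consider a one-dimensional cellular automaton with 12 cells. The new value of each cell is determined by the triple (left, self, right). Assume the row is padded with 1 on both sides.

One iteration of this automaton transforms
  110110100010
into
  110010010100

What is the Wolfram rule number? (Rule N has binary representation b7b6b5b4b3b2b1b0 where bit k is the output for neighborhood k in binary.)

210

position 0: 111 → 1  (bit 7 = 1)
position 1: 110 → 1  (bit 6 = 1)
position 2: 101 → 0  (bit 5 = 0)
position 7: 100 → 1  (bit 4 = 1)
position 3: 011 → 0  (bit 3 = 0)
position 6: 010 → 0  (bit 2 = 0)
position 9: 001 → 1  (bit 1 = 1)
position 8: 000 → 0  (bit 0 = 0)
bits b7..b0 = 11010010 = 210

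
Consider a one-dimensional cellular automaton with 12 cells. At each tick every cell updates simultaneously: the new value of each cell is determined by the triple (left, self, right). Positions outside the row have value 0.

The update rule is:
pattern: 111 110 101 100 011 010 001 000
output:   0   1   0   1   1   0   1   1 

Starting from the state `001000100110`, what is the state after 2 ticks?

110111011111
110101010001

110101010001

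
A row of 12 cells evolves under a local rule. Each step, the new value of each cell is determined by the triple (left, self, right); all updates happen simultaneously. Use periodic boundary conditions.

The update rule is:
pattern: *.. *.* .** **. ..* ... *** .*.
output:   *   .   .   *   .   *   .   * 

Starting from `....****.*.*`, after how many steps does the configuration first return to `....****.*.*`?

12

***....*.*.*
..****.*.*..
*....*.*.***
****.*.*....
...*.*.****.
**.*.*....**
.*.*.****...
.*.*....****
.*.****....*
.*....****.*
.****....*.*
....****.*.*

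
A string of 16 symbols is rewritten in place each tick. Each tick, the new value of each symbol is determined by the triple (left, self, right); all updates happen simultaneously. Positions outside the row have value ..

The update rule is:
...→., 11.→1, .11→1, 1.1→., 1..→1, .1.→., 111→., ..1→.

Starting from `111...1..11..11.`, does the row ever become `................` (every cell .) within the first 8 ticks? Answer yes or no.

no

1.11...1.111.111
..111....1.1.1.1
..1.11..........
....111.........
....1.11........
......111.......
......1.11......
........111.....
tick 8 is ........111....., still not uniform .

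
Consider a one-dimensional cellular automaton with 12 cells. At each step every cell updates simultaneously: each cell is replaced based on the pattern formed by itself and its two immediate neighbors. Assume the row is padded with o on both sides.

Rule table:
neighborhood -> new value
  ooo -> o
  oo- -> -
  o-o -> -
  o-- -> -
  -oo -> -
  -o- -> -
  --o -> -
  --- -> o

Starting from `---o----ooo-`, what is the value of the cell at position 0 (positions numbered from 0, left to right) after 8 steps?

-o---oo--o--
---o--------
-o---oooooo-
---o--oooo--
-o-----oo---
---ooo----o-
-o--o--oo---
----------o-
position 0 holds -

-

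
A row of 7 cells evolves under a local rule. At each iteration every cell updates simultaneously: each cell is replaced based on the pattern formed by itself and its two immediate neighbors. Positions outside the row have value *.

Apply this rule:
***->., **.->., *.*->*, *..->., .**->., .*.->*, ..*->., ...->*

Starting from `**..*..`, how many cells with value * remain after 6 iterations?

2

....*..
.**.*..
*..**..
.......
.*****.
*.....*
count of *: 2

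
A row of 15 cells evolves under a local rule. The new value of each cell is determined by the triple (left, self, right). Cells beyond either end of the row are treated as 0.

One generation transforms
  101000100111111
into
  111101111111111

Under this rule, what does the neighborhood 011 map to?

1

At position 9 the neighborhood is 011; the next row has 1 there.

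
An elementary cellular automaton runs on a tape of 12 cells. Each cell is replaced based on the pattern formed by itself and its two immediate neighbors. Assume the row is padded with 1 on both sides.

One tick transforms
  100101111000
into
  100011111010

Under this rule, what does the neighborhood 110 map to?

1

At position 0 the neighborhood is 110; the next row has 1 there.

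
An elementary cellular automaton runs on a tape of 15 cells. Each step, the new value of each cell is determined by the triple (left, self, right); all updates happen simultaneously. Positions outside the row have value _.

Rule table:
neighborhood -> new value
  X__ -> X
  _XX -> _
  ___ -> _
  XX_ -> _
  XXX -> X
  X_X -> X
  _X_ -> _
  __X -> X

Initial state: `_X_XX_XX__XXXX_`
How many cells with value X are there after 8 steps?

7

X_X__X__XX_XX_X
_X_XX_XX__X__X_
X_X__X__XX_XX_X  (repeats step 1; period 2)
step 8: _X_XX_XX__X__X_
count of X: 7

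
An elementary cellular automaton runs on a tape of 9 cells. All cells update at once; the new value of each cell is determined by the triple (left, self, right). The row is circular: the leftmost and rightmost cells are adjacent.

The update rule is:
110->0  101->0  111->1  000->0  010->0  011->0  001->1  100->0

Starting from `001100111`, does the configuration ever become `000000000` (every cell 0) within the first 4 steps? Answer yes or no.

no

010001010
100010000
000100001
001000010
step 4 is 001000010, still not uniform 0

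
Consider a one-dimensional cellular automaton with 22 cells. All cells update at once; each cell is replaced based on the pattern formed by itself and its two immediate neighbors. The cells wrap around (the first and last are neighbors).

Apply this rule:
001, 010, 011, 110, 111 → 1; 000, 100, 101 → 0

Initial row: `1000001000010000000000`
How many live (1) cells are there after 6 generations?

16

1000011000110000000001
1000111001110000000011
1001111011110000000111
1011111011110000001111
1011111011110000011111
1011111011110000111111
count of 1: 16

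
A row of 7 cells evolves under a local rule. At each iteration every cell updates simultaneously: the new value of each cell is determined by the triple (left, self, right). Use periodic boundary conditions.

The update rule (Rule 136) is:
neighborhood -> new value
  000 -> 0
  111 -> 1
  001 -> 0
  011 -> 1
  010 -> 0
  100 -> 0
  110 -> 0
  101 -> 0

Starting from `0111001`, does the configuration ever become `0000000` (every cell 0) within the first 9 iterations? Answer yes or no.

0110000
0100000
0000000
all cells are 0 at iteration 3

yes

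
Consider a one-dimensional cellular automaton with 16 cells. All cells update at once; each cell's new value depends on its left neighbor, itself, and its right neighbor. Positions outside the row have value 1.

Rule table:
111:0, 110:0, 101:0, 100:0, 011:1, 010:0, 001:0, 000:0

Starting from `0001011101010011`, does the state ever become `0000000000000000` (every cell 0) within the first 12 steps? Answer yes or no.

yes

0000010000000010
0000000000000000
all cells are 0 at step 2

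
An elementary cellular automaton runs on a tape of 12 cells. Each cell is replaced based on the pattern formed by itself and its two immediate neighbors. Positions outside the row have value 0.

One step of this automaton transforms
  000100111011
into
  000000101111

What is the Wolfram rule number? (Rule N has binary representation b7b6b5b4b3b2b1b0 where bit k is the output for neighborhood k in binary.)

position 7: 111 → 0  (bit 7 = 0)
position 8: 110 → 1  (bit 6 = 1)
position 9: 101 → 1  (bit 5 = 1)
position 4: 100 → 0  (bit 4 = 0)
position 6: 011 → 1  (bit 3 = 1)
position 3: 010 → 0  (bit 2 = 0)
position 2: 001 → 0  (bit 1 = 0)
position 0: 000 → 0  (bit 0 = 0)
bits b7..b0 = 01101000 = 104

104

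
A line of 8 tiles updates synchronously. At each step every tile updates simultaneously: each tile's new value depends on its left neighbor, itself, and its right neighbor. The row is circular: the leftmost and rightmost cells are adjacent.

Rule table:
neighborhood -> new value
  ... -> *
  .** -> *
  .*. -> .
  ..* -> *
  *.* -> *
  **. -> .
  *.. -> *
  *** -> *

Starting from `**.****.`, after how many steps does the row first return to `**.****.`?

*.****.*
.****.**
****.**.
***.**.*
**.**.**
*.**.***
.**.****
**.****.

8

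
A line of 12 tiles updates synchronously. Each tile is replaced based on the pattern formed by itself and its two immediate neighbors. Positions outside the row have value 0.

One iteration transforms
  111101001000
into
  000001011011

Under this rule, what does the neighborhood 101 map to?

At position 4 the neighborhood is 101; the next row has 0 there.

0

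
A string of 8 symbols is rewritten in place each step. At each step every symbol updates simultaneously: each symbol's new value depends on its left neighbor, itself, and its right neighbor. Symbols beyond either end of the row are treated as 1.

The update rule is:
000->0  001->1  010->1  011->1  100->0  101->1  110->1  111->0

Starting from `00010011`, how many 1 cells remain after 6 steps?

step 1: 00110110
step 2: 01111111
step 3: 11000000
step 4: 01000001
step 5: 11000011
step 6: 01000110
count of 1: 3

3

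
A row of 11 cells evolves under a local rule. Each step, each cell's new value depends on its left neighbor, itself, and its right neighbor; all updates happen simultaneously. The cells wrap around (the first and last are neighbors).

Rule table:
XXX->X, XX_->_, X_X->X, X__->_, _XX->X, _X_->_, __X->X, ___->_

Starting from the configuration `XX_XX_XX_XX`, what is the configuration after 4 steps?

step 1: X_XX_XX_XXX
step 2: _XX_XX_XXXX
step 3: XX_XX_XXXX_
step 4: X_XX_XXXX_X

X_XX_XXXX_X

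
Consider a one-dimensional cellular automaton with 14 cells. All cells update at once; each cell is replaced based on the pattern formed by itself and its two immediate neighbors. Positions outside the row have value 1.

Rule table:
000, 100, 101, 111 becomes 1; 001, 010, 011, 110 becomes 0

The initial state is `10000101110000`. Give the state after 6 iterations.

01110010101110
10101001010101
01010100101010
10101010010101
01010101001010
10101010100101

10101010100101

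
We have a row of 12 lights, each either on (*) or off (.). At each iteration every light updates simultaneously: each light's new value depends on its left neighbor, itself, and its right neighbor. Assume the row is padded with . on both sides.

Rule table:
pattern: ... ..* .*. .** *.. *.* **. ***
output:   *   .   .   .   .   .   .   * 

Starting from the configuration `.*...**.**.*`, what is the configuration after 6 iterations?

**..*.......

...*........
**...*******
...*..*****.
**.....***..
...***..*..*
**..*.......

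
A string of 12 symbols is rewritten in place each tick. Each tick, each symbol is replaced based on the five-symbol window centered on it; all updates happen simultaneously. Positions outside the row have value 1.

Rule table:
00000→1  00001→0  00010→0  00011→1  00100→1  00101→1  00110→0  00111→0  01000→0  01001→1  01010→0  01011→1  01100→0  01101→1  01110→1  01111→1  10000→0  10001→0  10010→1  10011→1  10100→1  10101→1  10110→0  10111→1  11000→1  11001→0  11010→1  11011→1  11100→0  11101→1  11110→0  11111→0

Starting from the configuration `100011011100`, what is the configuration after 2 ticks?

110111100010

010101111001
110111100010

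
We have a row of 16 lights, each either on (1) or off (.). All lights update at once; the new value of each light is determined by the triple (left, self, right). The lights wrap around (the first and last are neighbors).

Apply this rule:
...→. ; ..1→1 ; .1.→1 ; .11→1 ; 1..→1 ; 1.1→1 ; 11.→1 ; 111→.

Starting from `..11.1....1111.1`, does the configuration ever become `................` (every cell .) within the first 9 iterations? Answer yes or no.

iteration 1: 1111111..11..111
iteration 2: ......11111111..
iteration 3: .....11......11.
iteration 4: ....1111....1111
iteration 5: 1..11..11..11..1
iteration 6: 1111111111111111
iteration 7: ................
all cells are . at iteration 7

yes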